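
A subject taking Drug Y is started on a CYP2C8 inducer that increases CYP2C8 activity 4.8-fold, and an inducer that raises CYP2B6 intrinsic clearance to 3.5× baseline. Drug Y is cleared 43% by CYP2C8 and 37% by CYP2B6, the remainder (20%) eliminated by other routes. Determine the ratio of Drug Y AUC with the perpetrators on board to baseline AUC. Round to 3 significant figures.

The CYP2C8 pathway (43% of clearance) is boosted to 4.8× activity: 0.43 × 4.8 = 2.064.
The CYP2B6 pathway (37% of clearance) is boosted to 3.5× activity: 0.37 × 3.5 = 1.295.
Non-CYP routes (20%) are unchanged.
Relative clearance = 2.064 + 1.295 + 0.2 = 3.559.
AUC ∝ 1/CL: fold-change = 1 / 3.559 = 0.281.

0.281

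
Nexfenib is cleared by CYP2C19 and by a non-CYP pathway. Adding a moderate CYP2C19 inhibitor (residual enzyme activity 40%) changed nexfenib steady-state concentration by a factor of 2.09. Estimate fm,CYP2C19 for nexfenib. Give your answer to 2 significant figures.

CL'/CL = 1 / 2.09 = 0.4785
0.4·fm + (1 − fm) = 0.4785
fm = (0.4785 − 1) / (0.4 − 1) = 0.87

0.87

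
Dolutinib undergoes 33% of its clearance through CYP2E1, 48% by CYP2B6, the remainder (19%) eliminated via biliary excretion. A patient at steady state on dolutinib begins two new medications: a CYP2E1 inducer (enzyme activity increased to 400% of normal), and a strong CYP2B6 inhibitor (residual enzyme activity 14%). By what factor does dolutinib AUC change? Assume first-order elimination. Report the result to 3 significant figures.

0.634

The CYP2E1 pathway (33% of clearance) increases to 4× activity: 0.33 × 4 = 1.32.
The CYP2B6 pathway (48% of clearance) is reduced to 0.14× activity: 0.48 × 0.14 = 0.0672.
The remaining 19% of clearance is unaffected.
CL_new/CL_old = 1.32 + 0.0672 + 0.19 = 1.5772.
Because AUC varies inversely with clearance, the combined effect is 1 / 1.5772 = 0.634.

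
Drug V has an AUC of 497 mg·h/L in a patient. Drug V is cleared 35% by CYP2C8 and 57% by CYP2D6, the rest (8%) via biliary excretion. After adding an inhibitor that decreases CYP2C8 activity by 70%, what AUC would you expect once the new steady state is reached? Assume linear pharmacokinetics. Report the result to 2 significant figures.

The CYP2C8 pathway (35% of clearance) drops to 0.3× activity: 0.35 × 0.3 = 0.105.
CYP2D6 (57%) and the residual 8% are unaffected.
New clearance relative to baseline: 0.105 + 0.57 + 0.08 = 0.755.
With dosing unchanged, AUC scales as 1/CL: 497 / 0.755 = 6.6 × 10² mg·h/L.

6.6 × 10² mg·h/L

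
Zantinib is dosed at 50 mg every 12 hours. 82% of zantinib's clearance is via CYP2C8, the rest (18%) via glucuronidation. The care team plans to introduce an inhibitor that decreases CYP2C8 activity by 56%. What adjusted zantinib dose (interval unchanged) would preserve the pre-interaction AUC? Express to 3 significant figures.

27.0 mg

The CYP2C8 pathway (82% of clearance) is reduced to 0.44× activity: 0.82 × 0.44 = 0.3608.
Non-CYP routes (18%) are unchanged.
CL_new/CL_old = 0.3608 + 0.18 = 0.5408.
Exposure is unchanged when dose changes in proportion to clearance. New dose = 50 mg × 0.5408 = 27.0 mg.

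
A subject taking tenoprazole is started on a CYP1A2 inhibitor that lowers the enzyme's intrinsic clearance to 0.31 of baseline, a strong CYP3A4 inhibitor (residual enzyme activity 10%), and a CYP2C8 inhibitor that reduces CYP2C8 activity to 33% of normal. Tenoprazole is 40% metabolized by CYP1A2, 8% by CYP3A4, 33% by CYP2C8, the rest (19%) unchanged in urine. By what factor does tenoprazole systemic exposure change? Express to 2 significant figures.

2.3

The CYP1A2 pathway (40% of clearance) drops to 0.31× activity: 0.4 × 0.31 = 0.124.
The CYP3A4 pathway (8% of clearance) falls to 0.1× activity: 0.08 × 0.1 = 0.008.
The CYP2C8 pathway (33% of clearance) drops to 0.33× activity: 0.33 × 0.33 = 0.1089.
Non-CYP routes (19%) are unchanged.
Relative clearance = 0.124 + 0.008 + 0.1089 + 0.19 = 0.4309.
Systemic exposure ∝ 1/CL: fold-change = 1 / 0.4309 = 2.3.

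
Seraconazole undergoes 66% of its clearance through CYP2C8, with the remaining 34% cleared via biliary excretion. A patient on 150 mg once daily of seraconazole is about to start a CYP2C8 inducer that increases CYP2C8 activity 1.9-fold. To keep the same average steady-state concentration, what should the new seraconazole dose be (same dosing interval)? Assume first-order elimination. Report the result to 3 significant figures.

The CYP2C8 pathway (66% of clearance) is boosted to 1.9× activity: 0.66 × 1.9 = 1.254.
Non-CYP routes (34%) are unchanged.
Relative clearance = 1.254 + 0.34 = 1.594.
Exposure is unchanged when dose changes in proportion to clearance. New dose = 150 mg × 1.594 = 239 mg.

239 mg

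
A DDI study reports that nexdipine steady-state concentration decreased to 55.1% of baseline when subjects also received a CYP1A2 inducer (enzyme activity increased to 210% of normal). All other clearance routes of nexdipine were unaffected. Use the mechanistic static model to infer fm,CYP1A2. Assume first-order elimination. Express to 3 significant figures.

0.741

Call the CYP1A2 fraction fm. After the interaction, CL_new/CL_old = fm × 2.1 + (1 − fm).
Steady-state concentration ratio = 1 / (new CL fraction), so new CL fraction = 1 / 0.551 = 1.815.
fm × 2.1 + 1 − fm = 1.815  ⇒  fm × (2.1 − 1) = 0.8149  ⇒  fm = 0.741.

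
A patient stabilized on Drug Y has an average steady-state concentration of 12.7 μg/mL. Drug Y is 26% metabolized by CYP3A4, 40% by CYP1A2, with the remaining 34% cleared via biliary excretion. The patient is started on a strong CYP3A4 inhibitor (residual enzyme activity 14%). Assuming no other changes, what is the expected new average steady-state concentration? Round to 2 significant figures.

The CYP3A4 pathway (26% of clearance) falls to 0.14× activity: 0.26 × 0.14 = 0.0364.
CYP1A2 (40%) and the residual 34% are unaffected.
Relative clearance = 0.0364 + 0.4 + 0.34 = 0.7764.
With dosing unchanged, average steady-state concentration scales as 1/CL: 12.7 / 0.7764 = 16 μg/mL.

16 μg/mL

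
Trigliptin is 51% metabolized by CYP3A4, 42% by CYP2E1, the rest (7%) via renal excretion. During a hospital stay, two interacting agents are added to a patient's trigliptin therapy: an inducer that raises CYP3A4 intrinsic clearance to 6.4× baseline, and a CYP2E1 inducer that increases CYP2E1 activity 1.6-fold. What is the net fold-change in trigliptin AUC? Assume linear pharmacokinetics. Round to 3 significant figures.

The CYP3A4 pathway (51% of clearance) rises to 6.4× activity: 0.51 × 6.4 = 3.264.
The CYP2E1 pathway (42% of clearance) increases to 1.6× activity: 0.42 × 1.6 = 0.672.
Non-CYP routes (7%) are unchanged.
New clearance relative to baseline: 3.264 + 0.672 + 0.07 = 4.006.
Net AUC ratio = 1 / 4.006 = 0.250.

0.250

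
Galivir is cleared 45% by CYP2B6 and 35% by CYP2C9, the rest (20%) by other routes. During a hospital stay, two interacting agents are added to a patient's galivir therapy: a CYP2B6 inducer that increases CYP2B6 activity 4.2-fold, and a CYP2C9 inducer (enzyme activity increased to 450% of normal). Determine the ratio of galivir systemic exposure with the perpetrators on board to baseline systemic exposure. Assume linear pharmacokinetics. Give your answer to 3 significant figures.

The CYP2B6 pathway (45% of clearance) is boosted to 4.2× activity: 0.45 × 4.2 = 1.89.
The CYP2C9 pathway (35% of clearance) is boosted to 4.5× activity: 0.35 × 4.5 = 1.575.
Non-CYP routes (20%) are unchanged.
New clearance relative to baseline: 1.89 + 1.575 + 0.2 = 3.665.
Because systemic exposure varies inversely with clearance, the combined effect is 1 / 3.665 = 0.273.

0.273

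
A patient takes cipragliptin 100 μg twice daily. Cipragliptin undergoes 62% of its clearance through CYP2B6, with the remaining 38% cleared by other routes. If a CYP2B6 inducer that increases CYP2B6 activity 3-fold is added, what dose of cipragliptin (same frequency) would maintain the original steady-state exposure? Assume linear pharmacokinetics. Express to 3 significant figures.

224 μg

The CYP2B6 pathway (62% of clearance) is boosted to 3× activity: 0.62 × 3 = 1.86.
The remaining 38% of clearance is unaffected.
CL_new/CL_old = 1.86 + 0.38 = 2.24.
To maintain the same steady-state level, dose must scale with clearance: new dose = 100 × 2.24 = 224 μg.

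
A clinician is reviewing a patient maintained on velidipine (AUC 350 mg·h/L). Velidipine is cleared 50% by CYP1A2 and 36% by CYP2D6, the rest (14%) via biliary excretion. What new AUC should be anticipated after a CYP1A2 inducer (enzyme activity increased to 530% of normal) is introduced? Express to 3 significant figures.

CYP1A2: 0.5 × 5.3 = 2.65
CYP2D6: 0.36 (unchanged)
Other: 0.14 (unchanged)
CL_new/CL_old = 2.65 + 0.36 + 0.14 = 3.15.
New AUC = baseline ÷ relative clearance = 350 / 3.15 = 111 mg·h/L.

111 mg·h/L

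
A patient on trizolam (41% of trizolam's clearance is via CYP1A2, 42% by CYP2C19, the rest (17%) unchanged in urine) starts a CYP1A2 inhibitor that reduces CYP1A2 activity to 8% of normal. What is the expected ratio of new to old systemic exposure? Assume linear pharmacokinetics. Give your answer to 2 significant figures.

The CYP1A2 pathway (41% of clearance) drops to 0.08× activity: 0.41 × 0.08 = 0.0328.
CYP2C19 (42%) and the residual 17% are unaffected.
CL_new/CL_old = 0.0328 + 0.42 + 0.17 = 0.6228.
Systemic exposure ratio = CL_old/CL_new = 1 / 0.6228 = 1.6.

1.6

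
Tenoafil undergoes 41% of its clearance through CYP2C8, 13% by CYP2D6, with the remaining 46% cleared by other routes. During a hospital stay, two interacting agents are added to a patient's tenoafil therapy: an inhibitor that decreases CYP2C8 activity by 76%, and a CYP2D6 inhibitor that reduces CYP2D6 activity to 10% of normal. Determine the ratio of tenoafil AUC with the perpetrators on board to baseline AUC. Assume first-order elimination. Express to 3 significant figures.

The CYP2C8 pathway (41% of clearance) falls to 0.24× activity: 0.41 × 0.24 = 0.0984.
The CYP2D6 pathway (13% of clearance) drops to 0.1× activity: 0.13 × 0.1 = 0.013.
Non-CYP routes (46%) are unchanged.
CL_new/CL_old = 0.0984 + 0.013 + 0.46 = 0.5714.
Because AUC varies inversely with clearance, the combined effect is 1 / 0.5714 = 1.75.

1.75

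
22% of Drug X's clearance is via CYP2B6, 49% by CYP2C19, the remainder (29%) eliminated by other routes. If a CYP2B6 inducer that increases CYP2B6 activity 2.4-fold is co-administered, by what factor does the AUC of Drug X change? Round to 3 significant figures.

0.765

The CYP2B6 pathway (22% of clearance) is boosted to 2.4× activity: 0.22 × 2.4 = 0.528.
CYP2C19 (49%) and the residual 29% are unaffected.
Relative clearance = 0.528 + 0.49 + 0.29 = 1.308.
Since AUC ∝ 1/CL, the ratio is 1 / 1.308 = 0.765.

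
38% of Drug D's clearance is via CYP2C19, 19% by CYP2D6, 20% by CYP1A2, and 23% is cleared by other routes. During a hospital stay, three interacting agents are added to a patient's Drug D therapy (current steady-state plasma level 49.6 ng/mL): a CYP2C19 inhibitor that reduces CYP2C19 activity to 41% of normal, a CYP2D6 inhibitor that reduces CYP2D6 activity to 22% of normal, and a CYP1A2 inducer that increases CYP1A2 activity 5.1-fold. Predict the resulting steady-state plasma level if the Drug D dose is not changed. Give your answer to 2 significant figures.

CYP2C19: 0.38 × 0.41 = 0.1558
CYP2D6: 0.19 × 0.22 = 0.0418
CYP1A2: 0.2 × 5.1 = 1.02
Other: 0.23 (unchanged)
Relative clearance = 0.1558 + 0.0418 + 1.02 + 0.23 = 1.4476.
Steady-state plasma level ∝ 1/CL: new value = 49.6 / 1.4476 = 34 ng/mL.

34 ng/mL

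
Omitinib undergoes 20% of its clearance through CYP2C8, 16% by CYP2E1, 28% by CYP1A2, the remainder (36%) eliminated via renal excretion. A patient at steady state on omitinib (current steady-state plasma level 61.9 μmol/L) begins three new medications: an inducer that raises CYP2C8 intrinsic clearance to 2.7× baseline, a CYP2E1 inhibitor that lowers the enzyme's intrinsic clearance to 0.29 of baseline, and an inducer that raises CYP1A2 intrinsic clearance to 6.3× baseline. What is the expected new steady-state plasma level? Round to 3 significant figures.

22.8 μmol/L

CYP2C8: 0.2 × 2.7 = 0.54
CYP2E1: 0.16 × 0.29 = 0.0464
CYP1A2: 0.28 × 6.3 = 1.764
Other: 0.36 (unchanged)
CL_new/CL_old = 0.54 + 0.0464 + 1.764 + 0.36 = 2.7104.
Dividing the baseline by the relative clearance: 61.9 / 2.7104 = 22.8 μmol/L.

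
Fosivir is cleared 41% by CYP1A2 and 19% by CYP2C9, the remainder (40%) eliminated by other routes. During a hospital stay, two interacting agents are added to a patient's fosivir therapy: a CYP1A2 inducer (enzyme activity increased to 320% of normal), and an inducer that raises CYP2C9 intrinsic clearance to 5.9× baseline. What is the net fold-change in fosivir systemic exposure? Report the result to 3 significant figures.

0.353

The CYP1A2 pathway (41% of clearance) increases to 3.2× activity: 0.41 × 3.2 = 1.312.
The CYP2C9 pathway (19% of clearance) is boosted to 5.9× activity: 0.19 × 5.9 = 1.121.
The remaining 40% of clearance is unaffected.
Relative clearance = 1.312 + 1.121 + 0.4 = 2.833.
Because systemic exposure varies inversely with clearance, the combined effect is 1 / 2.833 = 0.353.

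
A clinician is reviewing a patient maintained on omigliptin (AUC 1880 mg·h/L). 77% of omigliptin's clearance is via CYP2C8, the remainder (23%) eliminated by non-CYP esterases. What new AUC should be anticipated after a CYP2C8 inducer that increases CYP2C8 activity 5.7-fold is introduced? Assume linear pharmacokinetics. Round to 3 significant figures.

The CYP2C8 pathway (77% of clearance) increases to 5.7× activity: 0.77 × 5.7 = 4.389.
The remaining 23% of clearance is unaffected.
CL_new/CL_old = 4.389 + 0.23 = 4.619.
With dosing unchanged, AUC scales as 1/CL: 1880 / 4.619 = 407 mg·h/L.

407 mg·h/L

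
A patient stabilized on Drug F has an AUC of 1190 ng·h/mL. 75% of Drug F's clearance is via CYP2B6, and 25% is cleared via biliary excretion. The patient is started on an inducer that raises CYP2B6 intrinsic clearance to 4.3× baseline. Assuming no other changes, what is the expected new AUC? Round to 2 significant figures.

The CYP2B6 pathway (75% of clearance) increases to 4.3× activity: 0.75 × 4.3 = 3.225.
Non-CYP routes (25%) are unchanged.
Relative clearance = 3.225 + 0.25 = 3.475.
AUC ∝ 1/CL, so new value = 1190 / 3.475 = 3.4 × 10² ng·h/mL.

3.4 × 10² ng·h/mL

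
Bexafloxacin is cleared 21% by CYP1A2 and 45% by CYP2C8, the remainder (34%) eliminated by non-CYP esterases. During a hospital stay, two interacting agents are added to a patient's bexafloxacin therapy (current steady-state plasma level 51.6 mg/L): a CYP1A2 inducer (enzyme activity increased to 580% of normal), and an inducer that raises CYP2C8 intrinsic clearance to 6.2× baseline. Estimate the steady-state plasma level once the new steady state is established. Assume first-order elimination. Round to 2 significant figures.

12 mg/L

CYP1A2: 0.21 × 5.8 = 1.218
CYP2C8: 0.45 × 6.2 = 2.79
Other: 0.34 (unchanged)
New clearance relative to baseline: 1.218 + 2.79 + 0.34 = 4.348.
Dividing the baseline by the relative clearance: 51.6 / 4.348 = 12 mg/L.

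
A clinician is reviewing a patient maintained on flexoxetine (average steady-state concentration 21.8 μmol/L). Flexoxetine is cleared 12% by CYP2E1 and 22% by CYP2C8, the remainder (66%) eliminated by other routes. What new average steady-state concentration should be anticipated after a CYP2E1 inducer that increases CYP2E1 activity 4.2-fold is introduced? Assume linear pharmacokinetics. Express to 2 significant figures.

16 μmol/L

The CYP2E1 pathway (12% of clearance) is boosted to 4.2× activity: 0.12 × 4.2 = 0.504.
CYP2C8 (22%) and the residual 66% are unaffected.
Relative clearance = 0.504 + 0.22 + 0.66 = 1.384.
New average steady-state concentration = baseline ÷ relative clearance = 21.8 / 1.384 = 16 μmol/L.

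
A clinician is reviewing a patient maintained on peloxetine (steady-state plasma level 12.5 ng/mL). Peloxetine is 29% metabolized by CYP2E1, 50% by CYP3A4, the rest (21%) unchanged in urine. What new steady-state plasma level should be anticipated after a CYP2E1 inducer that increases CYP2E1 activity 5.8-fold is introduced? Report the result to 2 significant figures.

The CYP2E1 pathway (29% of clearance) is boosted to 5.8× activity: 0.29 × 5.8 = 1.682.
CYP3A4 (50%) and the residual 21% are unaffected.
Relative clearance = 1.682 + 0.5 + 0.21 = 2.392.
With dosing unchanged, steady-state plasma level scales as 1/CL: 12.5 / 2.392 = 5.2 ng/mL.

5.2 ng/mL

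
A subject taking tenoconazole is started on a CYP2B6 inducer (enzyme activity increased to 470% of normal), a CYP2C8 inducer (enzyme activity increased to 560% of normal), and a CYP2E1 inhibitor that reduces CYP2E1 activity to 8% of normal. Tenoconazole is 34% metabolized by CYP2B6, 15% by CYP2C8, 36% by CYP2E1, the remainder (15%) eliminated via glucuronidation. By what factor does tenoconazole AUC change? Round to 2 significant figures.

0.38

The CYP2B6 pathway (34% of clearance) rises to 4.7× activity: 0.34 × 4.7 = 1.598.
The CYP2C8 pathway (15% of clearance) is boosted to 5.6× activity: 0.15 × 5.6 = 0.84.
The CYP2E1 pathway (36% of clearance) falls to 0.08× activity: 0.36 × 0.08 = 0.0288.
Non-CYP routes (15%) are unchanged.
New clearance relative to baseline: 1.598 + 0.84 + 0.0288 + 0.15 = 2.6168.
Net AUC ratio = 1 / 2.6168 = 0.38.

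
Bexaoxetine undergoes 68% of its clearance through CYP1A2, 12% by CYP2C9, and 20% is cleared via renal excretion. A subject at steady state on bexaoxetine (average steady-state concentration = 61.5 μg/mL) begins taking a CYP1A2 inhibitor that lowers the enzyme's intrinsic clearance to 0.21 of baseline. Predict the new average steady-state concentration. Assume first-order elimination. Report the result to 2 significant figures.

CYP1A2: 0.68 × 0.21 = 0.1428
CYP2C9: 0.12 (unchanged)
Other: 0.2 (unchanged)
New clearance relative to baseline: 0.1428 + 0.12 + 0.2 = 0.4628.
New average steady-state concentration = baseline ÷ relative clearance = 61.5 / 0.4628 = 1.3 × 10² μg/mL.

1.3 × 10² μg/mL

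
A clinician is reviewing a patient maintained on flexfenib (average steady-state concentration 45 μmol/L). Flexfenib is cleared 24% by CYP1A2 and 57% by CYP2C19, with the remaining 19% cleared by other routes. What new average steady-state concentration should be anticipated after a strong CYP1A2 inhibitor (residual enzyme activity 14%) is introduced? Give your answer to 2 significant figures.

57 μmol/L

The CYP1A2 pathway (24% of clearance) falls to 0.14× activity: 0.24 × 0.14 = 0.0336.
CYP2C19 (57%) and the residual 19% are unaffected.
CL_new/CL_old = 0.0336 + 0.57 + 0.19 = 0.7936.
Average steady-state concentration ∝ 1/CL, so new value = 45 / 0.7936 = 57 μmol/L.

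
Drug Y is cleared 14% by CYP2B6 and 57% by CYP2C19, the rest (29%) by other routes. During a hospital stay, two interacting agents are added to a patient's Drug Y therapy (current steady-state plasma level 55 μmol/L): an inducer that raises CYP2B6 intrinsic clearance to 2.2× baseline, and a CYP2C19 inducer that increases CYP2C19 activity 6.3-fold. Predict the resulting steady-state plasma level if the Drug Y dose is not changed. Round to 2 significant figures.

13 μmol/L

CYP2B6: 0.14 × 2.2 = 0.308
CYP2C19: 0.57 × 6.3 = 3.591
Other: 0.29 (unchanged)
Relative clearance = 0.308 + 3.591 + 0.29 = 4.189.
Dividing the baseline by the relative clearance: 55 / 4.189 = 13 μmol/L.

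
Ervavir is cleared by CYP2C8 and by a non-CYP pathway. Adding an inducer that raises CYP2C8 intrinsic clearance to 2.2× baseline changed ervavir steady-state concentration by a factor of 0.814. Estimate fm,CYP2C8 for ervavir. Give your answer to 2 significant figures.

CL'/CL = 1 / 0.814 = 1.229
2.2·fm + (1 − fm) = 1.229
fm = (1.229 − 1) / (2.2 − 1) = 0.19

0.19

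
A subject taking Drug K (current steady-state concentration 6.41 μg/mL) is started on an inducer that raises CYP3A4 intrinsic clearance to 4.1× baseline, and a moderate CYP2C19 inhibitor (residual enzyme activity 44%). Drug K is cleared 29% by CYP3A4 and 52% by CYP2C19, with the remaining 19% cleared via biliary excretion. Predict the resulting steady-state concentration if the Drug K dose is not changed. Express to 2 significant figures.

The CYP3A4 pathway (29% of clearance) rises to 4.1× activity: 0.29 × 4.1 = 1.189.
The CYP2C19 pathway (52% of clearance) is reduced to 0.44× activity: 0.52 × 0.44 = 0.2288.
Non-CYP routes (19%) are unchanged.
CL_new/CL_old = 1.189 + 0.2288 + 0.19 = 1.6078.
Steady-state concentration ∝ 1/CL: new value = 6.41 / 1.6078 = 4.0 μg/mL.

4.0 μg/mL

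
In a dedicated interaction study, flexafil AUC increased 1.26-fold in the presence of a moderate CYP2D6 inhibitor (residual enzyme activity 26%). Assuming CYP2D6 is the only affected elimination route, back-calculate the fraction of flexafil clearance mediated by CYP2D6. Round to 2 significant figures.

Let fm be the CYP2D6 fraction. New clearance relative to baseline = fm × 0.26 + (1 − fm).
AUC ratio = 1 / (new CL fraction), so new CL fraction = 1 / 1.26 = 0.7937.
fm × 0.26 + 1 − fm = 0.7937  ⇒  fm × (0.26 − 1) = −0.2063  ⇒  fm = 0.28.

0.28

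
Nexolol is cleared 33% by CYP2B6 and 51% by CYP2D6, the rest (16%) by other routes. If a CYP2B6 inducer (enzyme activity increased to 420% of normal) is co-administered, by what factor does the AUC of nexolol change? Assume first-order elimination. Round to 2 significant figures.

0.49

CYP2B6: 0.33 × 4.2 = 1.386
CYP2D6: 0.51 (unchanged)
Other: 0.16 (unchanged)
Relative clearance = 1.386 + 0.51 + 0.16 = 2.056.
AUC is inversely proportional to clearance, so the fold-change is 1 / 2.056 = 0.49.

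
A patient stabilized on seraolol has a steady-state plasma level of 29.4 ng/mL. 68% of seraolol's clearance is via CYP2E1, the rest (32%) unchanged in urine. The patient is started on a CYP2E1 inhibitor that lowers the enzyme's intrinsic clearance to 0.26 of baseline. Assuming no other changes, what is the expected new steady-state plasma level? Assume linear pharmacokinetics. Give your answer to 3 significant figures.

59.2 ng/mL

The CYP2E1 pathway (68% of clearance) is reduced to 0.26× activity: 0.68 × 0.26 = 0.1768.
Non-CYP routes (32%) are unchanged.
New clearance relative to baseline: 0.1768 + 0.32 = 0.4968.
New steady-state plasma level = baseline ÷ relative clearance = 29.4 / 0.4968 = 59.2 ng/mL.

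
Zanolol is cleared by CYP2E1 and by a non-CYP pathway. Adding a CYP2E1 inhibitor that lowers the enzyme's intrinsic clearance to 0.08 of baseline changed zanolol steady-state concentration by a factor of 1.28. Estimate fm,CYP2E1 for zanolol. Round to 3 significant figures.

0.238

CL'/CL = 1 / 1.28 = 0.7812
0.08·fm + (1 − fm) = 0.7812
fm = (0.7812 − 1) / (0.08 − 1) = 0.238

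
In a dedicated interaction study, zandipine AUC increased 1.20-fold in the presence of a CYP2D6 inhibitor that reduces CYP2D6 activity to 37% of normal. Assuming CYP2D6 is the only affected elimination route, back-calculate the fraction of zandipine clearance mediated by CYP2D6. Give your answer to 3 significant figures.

0.265

CL'/CL = 1 / 1.20 = 0.8333
0.37·fm + (1 − fm) = 0.8333
fm = (0.8333 − 1) / (0.37 − 1) = 0.265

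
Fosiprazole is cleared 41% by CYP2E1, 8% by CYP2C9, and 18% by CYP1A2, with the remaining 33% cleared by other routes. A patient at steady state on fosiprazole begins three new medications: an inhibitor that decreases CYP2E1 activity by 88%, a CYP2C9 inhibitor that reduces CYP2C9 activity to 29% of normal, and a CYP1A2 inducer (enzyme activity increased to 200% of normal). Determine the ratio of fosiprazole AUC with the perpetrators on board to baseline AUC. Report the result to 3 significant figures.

The CYP2E1 pathway (41% of clearance) drops to 0.12× activity: 0.41 × 0.12 = 0.0492.
The CYP2C9 pathway (8% of clearance) drops to 0.29× activity: 0.08 × 0.29 = 0.0232.
The CYP1A2 pathway (18% of clearance) increases to 2× activity: 0.18 × 2 = 0.36.
Non-CYP routes (33%) are unchanged.
New clearance relative to baseline: 0.0492 + 0.0232 + 0.36 + 0.33 = 0.7624.
AUC ∝ 1/CL: fold-change = 1 / 0.7624 = 1.31.

1.31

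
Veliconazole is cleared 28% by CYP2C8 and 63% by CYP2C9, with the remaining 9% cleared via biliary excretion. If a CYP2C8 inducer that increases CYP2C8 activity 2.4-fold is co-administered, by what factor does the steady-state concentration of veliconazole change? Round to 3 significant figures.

0.718

The CYP2C8 pathway (28% of clearance) is boosted to 2.4× activity: 0.28 × 2.4 = 0.672.
CYP2C9 (63%) and the residual 9% are unaffected.
New clearance relative to baseline: 0.672 + 0.63 + 0.09 = 1.392.
Steady-state concentration is inversely proportional to clearance, so the fold-change is 1 / 1.392 = 0.718.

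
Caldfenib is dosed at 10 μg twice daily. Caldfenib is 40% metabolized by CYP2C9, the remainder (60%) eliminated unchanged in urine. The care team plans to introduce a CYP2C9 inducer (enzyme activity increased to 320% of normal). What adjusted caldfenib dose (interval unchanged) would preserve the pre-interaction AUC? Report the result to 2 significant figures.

19 μg

CYP2C9: 0.4 × 3.2 = 1.28
Other: 0.6 (unchanged)
CL_new/CL_old = 1.28 + 0.6 = 1.88.
Exposure is unchanged when dose changes in proportion to clearance. New dose = 10 μg × 1.88 = 19 μg.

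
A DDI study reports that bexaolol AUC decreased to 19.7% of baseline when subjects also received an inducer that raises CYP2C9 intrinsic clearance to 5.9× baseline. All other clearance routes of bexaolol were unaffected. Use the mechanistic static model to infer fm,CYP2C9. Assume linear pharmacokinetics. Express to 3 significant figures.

0.832

Call the CYP2C9 fraction fm. After the interaction, CL_new/CL_old = fm × 5.9 + (1 − fm).
AUC ratio = 1 / (new CL fraction), so new CL fraction = 1 / 0.197 = 5.076.
fm × 5.9 + 1 − fm = 5.076  ⇒  fm × (5.9 − 1) = 4.076  ⇒  fm = 0.832.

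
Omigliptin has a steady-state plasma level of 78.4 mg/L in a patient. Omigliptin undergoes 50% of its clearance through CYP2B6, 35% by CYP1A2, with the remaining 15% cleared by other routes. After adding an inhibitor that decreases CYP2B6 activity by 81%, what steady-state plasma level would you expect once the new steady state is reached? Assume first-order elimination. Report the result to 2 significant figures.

The CYP2B6 pathway (50% of clearance) drops to 0.19× activity: 0.5 × 0.19 = 0.095.
CYP1A2 (35%) and the residual 15% are unaffected.
Relative clearance = 0.095 + 0.35 + 0.15 = 0.595.
With dosing unchanged, steady-state plasma level scales as 1/CL: 78.4 / 0.595 = 1.3 × 10² mg/L.

1.3 × 10² mg/L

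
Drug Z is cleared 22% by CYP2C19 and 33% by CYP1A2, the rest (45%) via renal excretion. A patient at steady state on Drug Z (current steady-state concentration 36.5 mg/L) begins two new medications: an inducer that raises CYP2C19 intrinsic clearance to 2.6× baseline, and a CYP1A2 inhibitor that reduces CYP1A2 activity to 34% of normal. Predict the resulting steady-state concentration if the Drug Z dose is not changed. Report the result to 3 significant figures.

The CYP2C19 pathway (22% of clearance) rises to 2.6× activity: 0.22 × 2.6 = 0.572.
The CYP1A2 pathway (33% of clearance) is reduced to 0.34× activity: 0.33 × 0.34 = 0.1122.
The remaining 45% of clearance is unaffected.
New clearance relative to baseline: 0.572 + 0.1122 + 0.45 = 1.1342.
Steady-state concentration ∝ 1/CL: new value = 36.5 / 1.1342 = 32.2 mg/L.

32.2 mg/L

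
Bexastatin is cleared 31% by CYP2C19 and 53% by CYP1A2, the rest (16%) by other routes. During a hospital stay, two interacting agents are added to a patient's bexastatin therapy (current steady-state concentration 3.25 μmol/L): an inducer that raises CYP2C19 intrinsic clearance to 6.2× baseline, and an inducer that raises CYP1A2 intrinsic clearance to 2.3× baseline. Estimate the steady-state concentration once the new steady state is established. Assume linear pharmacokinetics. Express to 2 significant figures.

The CYP2C19 pathway (31% of clearance) is boosted to 6.2× activity: 0.31 × 6.2 = 1.922.
The CYP1A2 pathway (53% of clearance) is boosted to 2.3× activity: 0.53 × 2.3 = 1.219.
Non-CYP routes (16%) are unchanged.
Relative clearance = 1.922 + 1.219 + 0.16 = 3.301.
Dividing the baseline by the relative clearance: 3.25 / 3.301 = 0.98 μmol/L.

0.98 μmol/L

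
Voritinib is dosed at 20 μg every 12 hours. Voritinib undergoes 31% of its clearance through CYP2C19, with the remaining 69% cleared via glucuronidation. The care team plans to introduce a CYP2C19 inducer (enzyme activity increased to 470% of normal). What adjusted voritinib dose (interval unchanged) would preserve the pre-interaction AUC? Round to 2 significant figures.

43 μg

The CYP2C19 pathway (31% of clearance) increases to 4.7× activity: 0.31 × 4.7 = 1.457.
The remaining 69% of clearance is unaffected.
Relative clearance = 1.457 + 0.69 = 2.147.
Exposure is unchanged when dose changes in proportion to clearance. New dose = 20 μg × 2.147 = 43 μg.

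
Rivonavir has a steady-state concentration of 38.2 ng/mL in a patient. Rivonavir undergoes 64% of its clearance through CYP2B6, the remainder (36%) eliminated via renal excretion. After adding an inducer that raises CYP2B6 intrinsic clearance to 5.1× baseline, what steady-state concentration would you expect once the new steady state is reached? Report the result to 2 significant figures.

The CYP2B6 pathway (64% of clearance) is boosted to 5.1× activity: 0.64 × 5.1 = 3.264.
The remaining 36% of clearance is unaffected.
New clearance relative to baseline: 3.264 + 0.36 = 3.624.
New steady-state concentration = baseline ÷ relative clearance = 38.2 / 3.624 = 11 ng/mL.

11 ng/mL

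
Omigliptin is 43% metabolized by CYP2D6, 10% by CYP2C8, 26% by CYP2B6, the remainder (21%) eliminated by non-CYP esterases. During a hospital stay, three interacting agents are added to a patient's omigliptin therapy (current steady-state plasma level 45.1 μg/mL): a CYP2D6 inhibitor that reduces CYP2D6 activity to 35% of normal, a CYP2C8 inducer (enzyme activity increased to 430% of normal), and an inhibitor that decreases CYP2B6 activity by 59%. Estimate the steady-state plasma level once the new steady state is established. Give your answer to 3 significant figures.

CYP2D6: 0.43 × 0.35 = 0.1505
CYP2C8: 0.1 × 4.3 = 0.43
CYP2B6: 0.26 × 0.41 = 0.1066
Other: 0.21 (unchanged)
Relative clearance = 0.1505 + 0.43 + 0.1066 + 0.21 = 0.8971.
New steady-state plasma level = 45.1 / 0.8971 = 50.3 μg/mL (concentration scales inversely with clearance).

50.3 μg/mL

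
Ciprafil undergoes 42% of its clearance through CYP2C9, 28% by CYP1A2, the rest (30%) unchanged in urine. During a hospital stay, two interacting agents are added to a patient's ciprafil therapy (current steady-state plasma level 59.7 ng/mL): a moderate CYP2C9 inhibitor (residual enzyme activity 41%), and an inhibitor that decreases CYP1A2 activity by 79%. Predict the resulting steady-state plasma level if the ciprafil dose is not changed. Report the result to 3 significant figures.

112 ng/mL

CYP2C9: 0.42 × 0.41 = 0.1722
CYP1A2: 0.28 × 0.21 = 0.0588
Other: 0.3 (unchanged)
New clearance relative to baseline: 0.1722 + 0.0588 + 0.3 = 0.531.
New steady-state plasma level = 59.7 / 0.531 = 112 ng/mL (concentration scales inversely with clearance).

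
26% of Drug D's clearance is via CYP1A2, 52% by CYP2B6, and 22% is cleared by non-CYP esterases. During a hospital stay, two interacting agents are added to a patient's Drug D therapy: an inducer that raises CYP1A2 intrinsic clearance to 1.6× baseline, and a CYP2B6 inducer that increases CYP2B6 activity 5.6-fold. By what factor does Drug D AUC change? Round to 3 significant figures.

0.282

The CYP1A2 pathway (26% of clearance) rises to 1.6× activity: 0.26 × 1.6 = 0.416.
The CYP2B6 pathway (52% of clearance) increases to 5.6× activity: 0.52 × 5.6 = 2.912.
The remaining 22% of clearance is unaffected.
Relative clearance = 0.416 + 2.912 + 0.22 = 3.548.
AUC ∝ 1/CL: fold-change = 1 / 3.548 = 0.282.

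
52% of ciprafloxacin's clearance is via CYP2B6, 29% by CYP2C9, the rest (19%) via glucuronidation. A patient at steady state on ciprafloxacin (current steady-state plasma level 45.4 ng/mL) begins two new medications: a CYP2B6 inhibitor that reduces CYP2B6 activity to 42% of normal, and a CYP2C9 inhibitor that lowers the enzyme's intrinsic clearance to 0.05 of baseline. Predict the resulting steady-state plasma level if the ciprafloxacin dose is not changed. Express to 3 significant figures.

CYP2B6: 0.52 × 0.42 = 0.2184
CYP2C9: 0.29 × 0.05 = 0.0145
Other: 0.19 (unchanged)
Relative clearance = 0.2184 + 0.0145 + 0.19 = 0.4229.
New steady-state plasma level = 45.4 / 0.4229 = 107 ng/mL (concentration scales inversely with clearance).

107 ng/mL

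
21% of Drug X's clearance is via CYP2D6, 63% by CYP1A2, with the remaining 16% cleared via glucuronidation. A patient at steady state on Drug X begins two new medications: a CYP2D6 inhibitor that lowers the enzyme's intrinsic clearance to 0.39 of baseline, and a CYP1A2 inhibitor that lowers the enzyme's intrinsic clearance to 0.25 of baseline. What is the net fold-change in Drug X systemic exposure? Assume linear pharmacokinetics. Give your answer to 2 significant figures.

CYP2D6: 0.21 × 0.39 = 0.0819
CYP1A2: 0.63 × 0.25 = 0.1575
Other: 0.16 (unchanged)
New clearance relative to baseline: 0.0819 + 0.1575 + 0.16 = 0.3994.
Net systemic exposure ratio = 1 / 0.3994 = 2.5.

2.5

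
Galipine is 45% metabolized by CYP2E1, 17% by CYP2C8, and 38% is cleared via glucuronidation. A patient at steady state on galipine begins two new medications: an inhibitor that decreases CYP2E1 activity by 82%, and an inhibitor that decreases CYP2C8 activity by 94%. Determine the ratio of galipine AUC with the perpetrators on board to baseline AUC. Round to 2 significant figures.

The CYP2E1 pathway (45% of clearance) drops to 0.18× activity: 0.45 × 0.18 = 0.081.
The CYP2C8 pathway (17% of clearance) is reduced to 0.06× activity: 0.17 × 0.06 = 0.0102.
The remaining 38% of clearance is unaffected.
Relative clearance = 0.081 + 0.0102 + 0.38 = 0.4712.
AUC ∝ 1/CL: fold-change = 1 / 0.4712 = 2.1.

2.1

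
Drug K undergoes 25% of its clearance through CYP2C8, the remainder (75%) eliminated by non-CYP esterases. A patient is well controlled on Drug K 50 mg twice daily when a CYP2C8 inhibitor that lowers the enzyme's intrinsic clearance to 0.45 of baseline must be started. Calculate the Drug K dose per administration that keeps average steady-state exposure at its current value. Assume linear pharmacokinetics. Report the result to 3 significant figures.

CYP2C8: 0.25 × 0.45 = 0.1125
Other: 0.75 (unchanged)
New clearance relative to baseline: 0.1125 + 0.75 = 0.8625.
To maintain the same steady-state level, dose must scale with clearance: new dose = 50 × 0.8625 = 43.1 mg.

43.1 mg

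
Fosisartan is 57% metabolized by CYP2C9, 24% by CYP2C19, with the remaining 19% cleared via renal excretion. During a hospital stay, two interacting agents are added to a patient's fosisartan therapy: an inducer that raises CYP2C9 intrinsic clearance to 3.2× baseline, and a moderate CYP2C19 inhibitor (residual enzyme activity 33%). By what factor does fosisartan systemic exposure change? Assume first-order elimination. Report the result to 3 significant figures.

The CYP2C9 pathway (57% of clearance) is boosted to 3.2× activity: 0.57 × 3.2 = 1.824.
The CYP2C19 pathway (24% of clearance) falls to 0.33× activity: 0.24 × 0.33 = 0.0792.
Non-CYP routes (19%) are unchanged.
Relative clearance = 1.824 + 0.0792 + 0.19 = 2.0932.
Net systemic exposure ratio = 1 / 2.0932 = 0.478.

0.478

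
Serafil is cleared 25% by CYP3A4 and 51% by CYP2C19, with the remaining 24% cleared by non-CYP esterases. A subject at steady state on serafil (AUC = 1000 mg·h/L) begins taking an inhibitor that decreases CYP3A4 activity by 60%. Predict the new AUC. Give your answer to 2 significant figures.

1.2 × 10³ mg·h/L

The CYP3A4 pathway (25% of clearance) drops to 0.4× activity: 0.25 × 0.4 = 0.1.
CYP2C19 (51%) and the residual 24% are unaffected.
CL_new/CL_old = 0.1 + 0.51 + 0.24 = 0.85.
With dosing unchanged, AUC scales as 1/CL: 1000 / 0.85 = 1.2 × 10³ mg·h/L.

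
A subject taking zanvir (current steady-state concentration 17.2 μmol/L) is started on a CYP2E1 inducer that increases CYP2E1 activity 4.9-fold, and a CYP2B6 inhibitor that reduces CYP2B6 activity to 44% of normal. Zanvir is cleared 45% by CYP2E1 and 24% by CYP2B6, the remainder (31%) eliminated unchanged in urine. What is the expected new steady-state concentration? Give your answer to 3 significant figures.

6.56 μmol/L

The CYP2E1 pathway (45% of clearance) is boosted to 4.9× activity: 0.45 × 4.9 = 2.205.
The CYP2B6 pathway (24% of clearance) drops to 0.44× activity: 0.24 × 0.44 = 0.1056.
Non-CYP routes (31%) are unchanged.
New clearance relative to baseline: 2.205 + 0.1056 + 0.31 = 2.6206.
Steady-state concentration ∝ 1/CL: new value = 17.2 / 2.6206 = 6.56 μmol/L.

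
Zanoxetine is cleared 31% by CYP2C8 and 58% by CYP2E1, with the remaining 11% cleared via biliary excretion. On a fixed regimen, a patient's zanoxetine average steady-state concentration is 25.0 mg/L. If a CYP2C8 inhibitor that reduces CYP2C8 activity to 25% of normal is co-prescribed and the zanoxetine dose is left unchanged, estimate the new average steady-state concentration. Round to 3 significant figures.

CYP2C8: 0.31 × 0.25 = 0.0775
CYP2E1: 0.58 (unchanged)
Other: 0.11 (unchanged)
CL_new/CL_old = 0.0775 + 0.58 + 0.11 = 0.7675.
With dosing unchanged, average steady-state concentration scales as 1/CL: 25.0 / 0.7675 = 32.6 mg/L.

32.6 mg/L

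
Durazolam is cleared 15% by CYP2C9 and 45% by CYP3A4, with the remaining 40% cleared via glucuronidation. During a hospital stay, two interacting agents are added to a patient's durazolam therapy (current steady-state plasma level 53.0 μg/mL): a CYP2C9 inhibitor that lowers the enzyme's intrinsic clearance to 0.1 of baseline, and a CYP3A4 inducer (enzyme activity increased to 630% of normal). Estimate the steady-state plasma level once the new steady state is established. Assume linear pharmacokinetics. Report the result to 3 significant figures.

16.3 μg/mL

The CYP2C9 pathway (15% of clearance) drops to 0.1× activity: 0.15 × 0.1 = 0.015.
The CYP3A4 pathway (45% of clearance) increases to 6.3× activity: 0.45 × 6.3 = 2.835.
Non-CYP routes (40%) are unchanged.
Relative clearance = 0.015 + 2.835 + 0.4 = 3.25.
New steady-state plasma level = 53.0 / 3.25 = 16.3 μg/mL (concentration scales inversely with clearance).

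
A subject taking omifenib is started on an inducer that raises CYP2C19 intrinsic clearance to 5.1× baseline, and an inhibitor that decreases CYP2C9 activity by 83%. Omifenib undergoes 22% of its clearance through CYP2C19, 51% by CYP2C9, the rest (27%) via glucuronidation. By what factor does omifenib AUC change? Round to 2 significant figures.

0.68

The CYP2C19 pathway (22% of clearance) rises to 5.1× activity: 0.22 × 5.1 = 1.122.
The CYP2C9 pathway (51% of clearance) drops to 0.17× activity: 0.51 × 0.17 = 0.0867.
The remaining 27% of clearance is unaffected.
Relative clearance = 1.122 + 0.0867 + 0.27 = 1.4787.
Net AUC ratio = 1 / 1.4787 = 0.68.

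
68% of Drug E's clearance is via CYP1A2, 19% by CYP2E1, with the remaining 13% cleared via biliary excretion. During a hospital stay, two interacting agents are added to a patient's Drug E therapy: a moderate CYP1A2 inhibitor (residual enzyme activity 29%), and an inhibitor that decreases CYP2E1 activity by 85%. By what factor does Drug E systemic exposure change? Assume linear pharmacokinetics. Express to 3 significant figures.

The CYP1A2 pathway (68% of clearance) is reduced to 0.29× activity: 0.68 × 0.29 = 0.1972.
The CYP2E1 pathway (19% of clearance) drops to 0.15× activity: 0.19 × 0.15 = 0.0285.
The remaining 13% of clearance is unaffected.
CL_new/CL_old = 0.1972 + 0.0285 + 0.13 = 0.3557.
Net systemic exposure ratio = 1 / 0.3557 = 2.81.

2.81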